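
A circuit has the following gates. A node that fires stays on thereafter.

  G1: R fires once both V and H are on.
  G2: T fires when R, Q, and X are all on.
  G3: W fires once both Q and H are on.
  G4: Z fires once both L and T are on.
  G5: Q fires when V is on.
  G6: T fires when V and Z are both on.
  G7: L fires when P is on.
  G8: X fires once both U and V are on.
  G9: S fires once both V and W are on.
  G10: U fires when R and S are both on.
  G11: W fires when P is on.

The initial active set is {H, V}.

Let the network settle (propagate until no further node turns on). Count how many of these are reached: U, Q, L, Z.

2

V and H are on, so R fires (G1).
V is on, so Q fires (G5).
G3: Q and H on → W on.
V and W are on, so S fires (G9).
R and S are on, so U fires (G10).
U: reached.
Q: reached.
L would need P (G7), but P never turns on.
Z would need L and T (G4), but L never turns on.
Reached: U and Q — 2 of the 4.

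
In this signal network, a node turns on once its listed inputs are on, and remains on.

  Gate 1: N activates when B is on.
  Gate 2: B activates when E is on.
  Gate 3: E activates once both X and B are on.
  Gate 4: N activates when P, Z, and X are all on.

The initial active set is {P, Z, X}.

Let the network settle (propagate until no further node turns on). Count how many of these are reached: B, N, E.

1

P, Z, and X are on, so N activates (Gate 4).
B would need E (Gate 2), but E never turns on.
N: reached.
E would need X and B (Gate 3), but B never turns on.
Reached: N — 1 of the 3.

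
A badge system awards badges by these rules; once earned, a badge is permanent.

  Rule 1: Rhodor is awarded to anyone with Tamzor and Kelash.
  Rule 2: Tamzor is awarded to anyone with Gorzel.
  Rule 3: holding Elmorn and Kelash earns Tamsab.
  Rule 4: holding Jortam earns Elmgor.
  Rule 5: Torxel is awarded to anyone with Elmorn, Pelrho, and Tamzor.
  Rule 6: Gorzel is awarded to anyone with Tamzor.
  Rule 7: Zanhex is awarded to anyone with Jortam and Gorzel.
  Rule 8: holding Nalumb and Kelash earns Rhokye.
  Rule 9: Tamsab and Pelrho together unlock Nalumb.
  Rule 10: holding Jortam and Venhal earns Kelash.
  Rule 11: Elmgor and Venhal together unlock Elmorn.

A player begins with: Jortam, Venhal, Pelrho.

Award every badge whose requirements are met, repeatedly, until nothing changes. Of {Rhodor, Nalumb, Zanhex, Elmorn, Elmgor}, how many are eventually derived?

3

With Jortam and Venhal, Kelash is earned (Rule 10).
With Jortam, Elmgor is earned (Rule 4).
With Elmgor and Venhal, Elmorn is earned (Rule 11).
With Elmorn and Kelash, Tamsab is earned (Rule 3).
With Tamsab and Pelrho, Nalumb is earned (Rule 9).
Rhodor would need Tamzor and Kelash (Rule 1), but Tamzor is never earned.
Nalumb: reached.
Zanhex would need Jortam and Gorzel (Rule 7), but Gorzel is never earned.
Elmorn: reached.
Elmgor: reached.
Reached: Nalumb, Elmorn, and Elmgor — 3 of the 5.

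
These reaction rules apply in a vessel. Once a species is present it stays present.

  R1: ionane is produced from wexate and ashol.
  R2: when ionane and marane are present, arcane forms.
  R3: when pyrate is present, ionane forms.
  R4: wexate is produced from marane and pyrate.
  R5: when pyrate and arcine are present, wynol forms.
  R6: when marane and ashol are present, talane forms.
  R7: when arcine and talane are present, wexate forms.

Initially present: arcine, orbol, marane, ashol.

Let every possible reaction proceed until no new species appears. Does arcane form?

marane and ashol present → talane forms (R6).
arcine and talane present → wexate forms (R7).
wexate and ashol present → ionane forms (R1).
ionane and marane present → arcane forms (R2).

Yes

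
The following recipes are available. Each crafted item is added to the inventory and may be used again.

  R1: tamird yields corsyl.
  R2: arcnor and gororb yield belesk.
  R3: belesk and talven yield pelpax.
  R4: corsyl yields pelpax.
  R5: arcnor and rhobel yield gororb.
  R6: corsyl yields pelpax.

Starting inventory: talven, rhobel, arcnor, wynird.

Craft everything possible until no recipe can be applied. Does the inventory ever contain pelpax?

Yes

arcnor and rhobel → gororb (R5).
arcnor and gororb → belesk (R2).
belesk and talven → pelpax (R3).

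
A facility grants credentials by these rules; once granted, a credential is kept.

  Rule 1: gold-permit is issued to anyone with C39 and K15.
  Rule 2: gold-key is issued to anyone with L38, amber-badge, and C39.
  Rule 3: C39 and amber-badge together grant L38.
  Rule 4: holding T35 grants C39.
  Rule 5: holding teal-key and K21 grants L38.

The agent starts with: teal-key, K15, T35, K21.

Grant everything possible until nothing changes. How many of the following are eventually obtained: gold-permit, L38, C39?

3

Holding T35 grants C39 (Rule 4).
Holding teal-key and K21 grants L38 (Rule 5).
Holding C39 and K15 grants gold-permit (Rule 1).
gold-permit: reached.
L38: reached.
C39: reached.
All 3 are reached.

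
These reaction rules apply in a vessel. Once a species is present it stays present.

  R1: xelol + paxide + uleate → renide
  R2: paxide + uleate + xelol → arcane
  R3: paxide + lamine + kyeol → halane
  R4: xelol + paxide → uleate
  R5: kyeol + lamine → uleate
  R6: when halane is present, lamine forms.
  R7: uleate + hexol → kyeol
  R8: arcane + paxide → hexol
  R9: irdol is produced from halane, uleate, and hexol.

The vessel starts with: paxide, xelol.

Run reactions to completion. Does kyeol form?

xelol and paxide present → uleate forms (R4).
paxide, uleate, and xelol present → arcane forms (R2).
arcane and paxide present → hexol forms (R8).
uleate and hexol present → kyeol forms (R7).

Yes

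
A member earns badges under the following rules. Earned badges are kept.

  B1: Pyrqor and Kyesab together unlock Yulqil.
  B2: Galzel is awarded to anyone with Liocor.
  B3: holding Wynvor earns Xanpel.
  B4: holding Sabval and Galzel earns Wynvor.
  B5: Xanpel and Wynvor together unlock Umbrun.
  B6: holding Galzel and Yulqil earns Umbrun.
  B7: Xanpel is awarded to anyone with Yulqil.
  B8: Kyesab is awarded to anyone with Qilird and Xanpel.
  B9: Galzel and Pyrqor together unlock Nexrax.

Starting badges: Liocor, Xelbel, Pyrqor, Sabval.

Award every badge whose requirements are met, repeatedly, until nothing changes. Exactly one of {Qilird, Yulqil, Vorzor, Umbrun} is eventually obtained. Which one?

With Liocor, Galzel is earned (B2).
With Sabval and Galzel, Wynvor is earned (B4).
With Wynvor, Xanpel is earned (B3).
With Xanpel and Wynvor, Umbrun is earned (B5).
No rule produces Qilird, and it is not given. Yulqil would need Pyrqor and Kyesab (B1), but Kyesab is never earned. No rule produces Vorzor, and it is not given.

Umbrun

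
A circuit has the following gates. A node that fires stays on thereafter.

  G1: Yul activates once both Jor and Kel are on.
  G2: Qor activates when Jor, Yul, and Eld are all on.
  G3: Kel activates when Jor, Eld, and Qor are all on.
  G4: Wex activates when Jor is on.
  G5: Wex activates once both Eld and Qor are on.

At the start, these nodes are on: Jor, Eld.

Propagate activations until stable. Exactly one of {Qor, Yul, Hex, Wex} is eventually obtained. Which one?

G4: Jor on → Wex on.
Yul would need Jor and Kel (G1), but Kel never turns on. Qor would need Jor, Yul, and Eld (G2), but Yul never turns on. No rule produces Hex, and it is not given.

Wex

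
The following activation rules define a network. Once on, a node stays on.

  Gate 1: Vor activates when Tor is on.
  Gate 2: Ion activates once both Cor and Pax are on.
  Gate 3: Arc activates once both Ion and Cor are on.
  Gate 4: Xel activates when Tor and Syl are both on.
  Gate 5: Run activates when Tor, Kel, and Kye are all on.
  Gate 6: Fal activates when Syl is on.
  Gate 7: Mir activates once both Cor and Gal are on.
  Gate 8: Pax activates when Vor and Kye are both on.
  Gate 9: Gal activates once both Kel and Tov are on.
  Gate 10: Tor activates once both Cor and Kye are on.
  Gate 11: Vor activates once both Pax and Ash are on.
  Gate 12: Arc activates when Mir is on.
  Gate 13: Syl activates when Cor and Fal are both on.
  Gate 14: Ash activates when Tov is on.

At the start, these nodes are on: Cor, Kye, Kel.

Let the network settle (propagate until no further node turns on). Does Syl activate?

No

Syl would need Cor and Fal (Gate 13), but Fal never turns on.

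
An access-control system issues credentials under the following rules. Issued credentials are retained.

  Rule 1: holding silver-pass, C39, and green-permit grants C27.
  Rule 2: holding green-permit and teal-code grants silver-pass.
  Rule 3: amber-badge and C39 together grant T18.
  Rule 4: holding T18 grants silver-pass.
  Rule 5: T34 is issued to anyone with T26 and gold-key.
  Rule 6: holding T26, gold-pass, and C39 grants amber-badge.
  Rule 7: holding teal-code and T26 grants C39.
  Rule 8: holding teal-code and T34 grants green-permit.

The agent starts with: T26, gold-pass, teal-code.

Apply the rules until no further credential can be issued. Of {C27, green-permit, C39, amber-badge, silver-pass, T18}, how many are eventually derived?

Holding teal-code and T26 grants C39 (Rule 7).
Holding T26, gold-pass, and C39 grants amber-badge (Rule 6).
Holding amber-badge and C39 grants T18 (Rule 3).
Holding T18 grants silver-pass (Rule 4).
C27 would need silver-pass, C39, and green-permit (Rule 1), but green-permit is never granted.
green-permit would need teal-code and T34 (Rule 8), but T34 is never granted.
C39: reached.
amber-badge: reached.
silver-pass: reached.
T18: reached.
Reached: C39, amber-badge, silver-pass, and T18 — 4 of the 6.

4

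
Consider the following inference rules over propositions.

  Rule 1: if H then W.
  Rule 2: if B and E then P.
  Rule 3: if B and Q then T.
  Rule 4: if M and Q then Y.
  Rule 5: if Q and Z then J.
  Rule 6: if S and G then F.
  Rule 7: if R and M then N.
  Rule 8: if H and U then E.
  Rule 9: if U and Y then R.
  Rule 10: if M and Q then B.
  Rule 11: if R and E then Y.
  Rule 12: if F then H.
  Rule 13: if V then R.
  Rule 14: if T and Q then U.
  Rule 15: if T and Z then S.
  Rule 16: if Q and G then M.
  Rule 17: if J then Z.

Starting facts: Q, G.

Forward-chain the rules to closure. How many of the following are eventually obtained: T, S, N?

From Q and G, Rule 16 gives M.
M and Q hold, so Y follows (Rule 4).
From M and Q, Rule 10 gives B.
B and Q hold, so T follows (Rule 3).
From T and Q, Rule 14 gives U.
U and Y hold, so R follows (Rule 9).
From R and M, Rule 7 gives N.
T: reached.
S would need T and Z (Rule 15), but Z is never established.
N: reached.
Reached: T and N — 2 of the 3.

2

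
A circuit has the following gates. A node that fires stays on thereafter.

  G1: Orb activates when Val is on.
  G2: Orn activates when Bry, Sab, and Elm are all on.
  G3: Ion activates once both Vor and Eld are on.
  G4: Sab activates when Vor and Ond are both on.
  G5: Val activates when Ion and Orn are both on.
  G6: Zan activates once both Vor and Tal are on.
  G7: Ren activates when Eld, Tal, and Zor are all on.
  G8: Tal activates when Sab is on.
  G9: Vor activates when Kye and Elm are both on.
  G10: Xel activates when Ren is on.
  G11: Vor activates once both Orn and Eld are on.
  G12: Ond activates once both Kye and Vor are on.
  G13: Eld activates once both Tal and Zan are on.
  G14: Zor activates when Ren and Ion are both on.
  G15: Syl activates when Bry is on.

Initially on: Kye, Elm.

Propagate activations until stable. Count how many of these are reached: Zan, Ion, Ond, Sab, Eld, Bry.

G9: Kye and Elm on → Vor on.
Kye and Vor are on, so Ond activates (G12).
G4: Vor and Ond on → Sab on.
Sab is on, so Tal activates (G8).
Vor and Tal are on, so Zan activates (G6).
Tal and Zan are on, so Eld activates (G13).
Vor and Eld are on, so Ion activates (G3).
Zan: reached.
Ion: reached.
Ond: reached.
Sab: reached.
Eld: reached.
No rule produces Bry, and it is not given.
Reached: Zan, Ion, Ond, Sab, and Eld — 5 of the 6.

5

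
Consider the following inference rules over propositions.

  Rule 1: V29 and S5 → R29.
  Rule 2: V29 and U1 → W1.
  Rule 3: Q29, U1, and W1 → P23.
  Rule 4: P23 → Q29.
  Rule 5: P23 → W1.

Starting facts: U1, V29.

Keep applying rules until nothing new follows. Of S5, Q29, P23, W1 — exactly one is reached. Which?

V29 and U1 hold, so W1 follows (Rule 2).
P23 would need Q29, U1, and W1 (Rule 3), but Q29 is never established. Q29 would need P23 (Rule 4), but P23 is never established. No rule produces S5, and it is not given.

W1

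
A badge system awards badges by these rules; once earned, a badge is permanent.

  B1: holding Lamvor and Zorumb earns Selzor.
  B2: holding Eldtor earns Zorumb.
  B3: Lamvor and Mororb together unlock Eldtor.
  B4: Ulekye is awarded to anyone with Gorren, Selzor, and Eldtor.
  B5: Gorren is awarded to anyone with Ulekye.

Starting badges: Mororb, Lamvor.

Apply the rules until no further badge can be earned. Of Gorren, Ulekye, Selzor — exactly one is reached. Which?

With Lamvor and Mororb, Eldtor is earned (B3).
With Eldtor, Zorumb is earned (B2).
With Lamvor and Zorumb, Selzor is earned (B1).
Ulekye would need Gorren, Selzor, and Eldtor (B4), but Gorren is never earned. Gorren would need Ulekye (B5), but Ulekye is never earned.

Selzor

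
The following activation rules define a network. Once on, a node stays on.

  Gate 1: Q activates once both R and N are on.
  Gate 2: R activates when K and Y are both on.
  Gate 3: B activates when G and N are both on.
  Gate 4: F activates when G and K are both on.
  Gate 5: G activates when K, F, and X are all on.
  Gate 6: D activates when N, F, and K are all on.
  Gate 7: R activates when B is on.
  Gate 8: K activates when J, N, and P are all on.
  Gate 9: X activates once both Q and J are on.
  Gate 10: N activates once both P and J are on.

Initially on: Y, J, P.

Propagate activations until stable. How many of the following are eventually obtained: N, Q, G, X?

3

Gate 10: P and J on → N on.
J, N, and P are on, so K activates (Gate 8).
K and Y are on, so R activates (Gate 2).
Gate 1: R and N on → Q on.
Gate 9: Q and J on → X on.
N: reached.
Q: reached.
G would need K, F, and X (Gate 5), but F never turns on.
X: reached.
Reached: N, Q, and X — 3 of the 4.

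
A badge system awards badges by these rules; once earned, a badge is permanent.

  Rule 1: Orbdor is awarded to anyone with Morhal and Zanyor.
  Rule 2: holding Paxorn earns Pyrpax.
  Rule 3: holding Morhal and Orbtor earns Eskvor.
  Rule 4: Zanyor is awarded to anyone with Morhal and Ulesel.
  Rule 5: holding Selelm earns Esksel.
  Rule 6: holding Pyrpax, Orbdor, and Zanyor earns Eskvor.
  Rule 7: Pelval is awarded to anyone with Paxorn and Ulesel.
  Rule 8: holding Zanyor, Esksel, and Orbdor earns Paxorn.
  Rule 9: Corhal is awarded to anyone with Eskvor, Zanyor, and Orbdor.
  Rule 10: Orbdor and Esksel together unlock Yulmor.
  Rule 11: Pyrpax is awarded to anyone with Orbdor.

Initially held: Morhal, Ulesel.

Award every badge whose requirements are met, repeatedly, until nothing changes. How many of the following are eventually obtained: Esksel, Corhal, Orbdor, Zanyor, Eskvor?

With Morhal and Ulesel, Zanyor is earned (Rule 4).
With Morhal and Zanyor, Orbdor is earned (Rule 1).
With Orbdor, Pyrpax is earned (Rule 11).
With Pyrpax, Orbdor, and Zanyor, Eskvor is earned (Rule 6).
With Eskvor, Zanyor, and Orbdor, Corhal is earned (Rule 9).
Esksel would need Selelm (Rule 5), but Selelm is never earned.
Corhal: reached.
Orbdor: reached.
Zanyor: reached.
Eskvor: reached.
Reached: Corhal, Orbdor, Zanyor, and Eskvor — 4 of the 5.

4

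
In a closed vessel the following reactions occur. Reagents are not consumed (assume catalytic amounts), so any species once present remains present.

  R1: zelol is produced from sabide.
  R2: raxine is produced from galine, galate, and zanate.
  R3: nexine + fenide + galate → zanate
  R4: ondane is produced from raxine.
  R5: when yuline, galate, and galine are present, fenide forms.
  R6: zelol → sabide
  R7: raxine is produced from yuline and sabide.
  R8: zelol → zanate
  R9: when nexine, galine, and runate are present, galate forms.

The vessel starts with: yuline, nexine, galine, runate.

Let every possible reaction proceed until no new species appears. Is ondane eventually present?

Yes

nexine, galine, and runate present → galate forms (R9).
yuline, galate, and galine present → fenide forms (R5).
nexine, fenide, and galate present → zanate forms (R3).
galine, galate, and zanate present → raxine forms (R2).
raxine present → ondane forms (R4).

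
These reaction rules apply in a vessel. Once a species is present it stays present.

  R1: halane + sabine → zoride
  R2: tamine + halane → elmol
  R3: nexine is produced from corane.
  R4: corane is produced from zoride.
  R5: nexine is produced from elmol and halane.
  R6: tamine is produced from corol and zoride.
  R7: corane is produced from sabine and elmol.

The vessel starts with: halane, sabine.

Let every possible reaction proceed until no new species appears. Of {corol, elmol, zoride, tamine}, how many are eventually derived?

halane and sabine present → zoride forms (R1).
No rule produces corol, and it is not given.
elmol would need tamine and halane (R2), but tamine never forms.
zoride: reached.
tamine would need corol and zoride (R6), but corol never forms.
Reached: zoride — 1 of the 4.

1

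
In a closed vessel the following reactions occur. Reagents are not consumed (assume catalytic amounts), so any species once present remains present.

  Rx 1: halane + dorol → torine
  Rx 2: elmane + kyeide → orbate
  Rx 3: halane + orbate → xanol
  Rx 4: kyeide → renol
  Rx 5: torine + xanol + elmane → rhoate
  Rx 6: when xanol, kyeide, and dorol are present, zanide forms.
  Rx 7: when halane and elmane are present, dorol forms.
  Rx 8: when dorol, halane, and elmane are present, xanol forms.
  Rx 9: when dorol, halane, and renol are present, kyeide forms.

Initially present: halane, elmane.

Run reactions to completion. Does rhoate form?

Yes

halane and elmane present → dorol forms (Rx 7).
dorol, halane, and elmane present → xanol forms (Rx 8).
halane and dorol present → torine forms (Rx 1).
torine, xanol, and elmane present → rhoate forms (Rx 5).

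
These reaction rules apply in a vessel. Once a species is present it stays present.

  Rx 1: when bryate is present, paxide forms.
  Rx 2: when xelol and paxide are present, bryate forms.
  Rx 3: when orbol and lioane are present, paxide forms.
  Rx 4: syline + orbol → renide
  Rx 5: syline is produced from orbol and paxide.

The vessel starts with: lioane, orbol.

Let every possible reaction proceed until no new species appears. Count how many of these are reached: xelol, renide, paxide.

orbol and lioane present → paxide forms (Rx 3).
orbol and paxide present → syline forms (Rx 5).
syline and orbol present → renide forms (Rx 4).
No rule produces xelol, and it is not given.
renide: reached.
paxide: reached.
Reached: renide and paxide — 2 of the 3.

2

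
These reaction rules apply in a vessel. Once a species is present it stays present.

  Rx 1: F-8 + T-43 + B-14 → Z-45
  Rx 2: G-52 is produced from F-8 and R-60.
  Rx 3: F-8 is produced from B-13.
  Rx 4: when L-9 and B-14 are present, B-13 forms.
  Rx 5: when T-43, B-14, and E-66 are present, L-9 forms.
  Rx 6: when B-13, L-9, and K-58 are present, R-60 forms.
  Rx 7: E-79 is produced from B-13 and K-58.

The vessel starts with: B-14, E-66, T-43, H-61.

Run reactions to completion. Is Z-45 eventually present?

T-43, B-14, and E-66 present → L-9 forms (Rx 5).
L-9 and B-14 present → B-13 forms (Rx 4).
B-13 present → F-8 forms (Rx 3).
F-8, T-43, and B-14 present → Z-45 forms (Rx 1).

Yes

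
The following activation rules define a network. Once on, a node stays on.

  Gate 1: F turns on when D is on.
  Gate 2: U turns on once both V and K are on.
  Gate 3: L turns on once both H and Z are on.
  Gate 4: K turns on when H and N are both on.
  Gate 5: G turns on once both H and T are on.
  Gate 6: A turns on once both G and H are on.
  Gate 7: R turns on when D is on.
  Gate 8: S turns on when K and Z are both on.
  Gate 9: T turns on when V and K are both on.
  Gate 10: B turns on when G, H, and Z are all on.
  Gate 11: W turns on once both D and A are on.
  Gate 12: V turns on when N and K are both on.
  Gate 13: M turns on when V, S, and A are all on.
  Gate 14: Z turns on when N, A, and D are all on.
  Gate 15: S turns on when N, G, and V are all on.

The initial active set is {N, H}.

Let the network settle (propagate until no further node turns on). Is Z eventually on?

Z would need N, A, and D (Gate 14), but D never turns on.

No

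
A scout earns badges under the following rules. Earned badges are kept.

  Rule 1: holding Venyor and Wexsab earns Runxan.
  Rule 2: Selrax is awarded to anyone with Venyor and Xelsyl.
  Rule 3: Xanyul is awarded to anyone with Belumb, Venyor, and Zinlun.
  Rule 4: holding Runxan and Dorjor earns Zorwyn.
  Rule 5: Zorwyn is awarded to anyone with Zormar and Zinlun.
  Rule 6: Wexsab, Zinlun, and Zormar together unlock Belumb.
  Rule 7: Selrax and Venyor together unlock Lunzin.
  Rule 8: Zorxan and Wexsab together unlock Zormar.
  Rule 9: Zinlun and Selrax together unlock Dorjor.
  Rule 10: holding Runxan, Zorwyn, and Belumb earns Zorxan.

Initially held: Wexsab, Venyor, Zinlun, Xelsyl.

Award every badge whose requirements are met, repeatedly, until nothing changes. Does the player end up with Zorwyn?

With Venyor and Xelsyl, Selrax is earned (Rule 2).
With Venyor and Wexsab, Runxan is earned (Rule 1).
With Zinlun and Selrax, Dorjor is earned (Rule 9).
With Runxan and Dorjor, Zorwyn is earned (Rule 4).

Yes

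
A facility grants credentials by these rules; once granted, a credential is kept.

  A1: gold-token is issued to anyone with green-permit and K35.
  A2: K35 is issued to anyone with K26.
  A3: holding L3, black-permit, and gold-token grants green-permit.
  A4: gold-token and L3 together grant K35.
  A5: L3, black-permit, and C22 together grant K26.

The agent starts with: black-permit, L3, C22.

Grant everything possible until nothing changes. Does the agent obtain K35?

Yes

Holding L3, black-permit, and C22 grants K26 (A5).
Holding K26 grants K35 (A2).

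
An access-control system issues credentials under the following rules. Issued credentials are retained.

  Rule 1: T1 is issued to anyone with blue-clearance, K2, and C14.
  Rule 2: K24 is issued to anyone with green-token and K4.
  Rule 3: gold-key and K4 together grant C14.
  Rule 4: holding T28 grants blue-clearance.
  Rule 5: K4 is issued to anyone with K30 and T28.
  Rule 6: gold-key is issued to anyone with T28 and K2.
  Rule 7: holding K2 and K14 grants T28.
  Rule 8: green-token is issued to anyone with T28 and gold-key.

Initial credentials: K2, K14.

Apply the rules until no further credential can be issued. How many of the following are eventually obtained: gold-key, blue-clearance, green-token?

Holding K2 and K14 grants T28 (Rule 7).
Holding T28 grants blue-clearance (Rule 4).
Holding T28 and K2 grants gold-key (Rule 6).
Holding T28 and gold-key grants green-token (Rule 8).
gold-key: reached.
blue-clearance: reached.
green-token: reached.
All 3 are reached.

3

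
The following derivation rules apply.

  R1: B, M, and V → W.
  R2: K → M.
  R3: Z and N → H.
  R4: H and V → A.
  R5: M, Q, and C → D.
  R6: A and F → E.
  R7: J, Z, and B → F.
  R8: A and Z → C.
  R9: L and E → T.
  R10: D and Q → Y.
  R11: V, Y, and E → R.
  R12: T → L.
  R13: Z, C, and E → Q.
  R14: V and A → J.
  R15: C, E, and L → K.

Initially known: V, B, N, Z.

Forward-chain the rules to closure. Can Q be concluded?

From Z and N, R3 gives H.
From H and V, R4 gives A.
A and Z hold, so C follows (R8).
V and A hold, so J follows (R14).
From J, Z, and B, R7 gives F.
A and F hold, so E follows (R6).
From Z, C, and E, R13 gives Q.

Yes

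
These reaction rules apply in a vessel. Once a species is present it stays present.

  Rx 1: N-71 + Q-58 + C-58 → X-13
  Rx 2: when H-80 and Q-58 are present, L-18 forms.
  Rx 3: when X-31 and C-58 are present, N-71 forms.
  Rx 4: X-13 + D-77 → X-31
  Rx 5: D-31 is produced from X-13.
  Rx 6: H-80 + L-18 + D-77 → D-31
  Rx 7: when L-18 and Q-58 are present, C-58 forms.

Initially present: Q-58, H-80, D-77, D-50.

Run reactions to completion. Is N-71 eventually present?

N-71 would need X-31 and C-58 (Rx 3), but X-31 never forms.

No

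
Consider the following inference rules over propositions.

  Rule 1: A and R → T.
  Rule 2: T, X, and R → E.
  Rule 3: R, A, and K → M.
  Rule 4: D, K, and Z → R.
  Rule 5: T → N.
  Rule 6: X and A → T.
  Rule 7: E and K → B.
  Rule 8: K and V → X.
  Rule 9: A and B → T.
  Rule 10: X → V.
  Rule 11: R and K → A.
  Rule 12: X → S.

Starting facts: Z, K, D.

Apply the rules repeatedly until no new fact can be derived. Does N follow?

D, K, and Z hold, so R follows (Rule 4).
From R and K, Rule 11 gives A.
A and R hold, so T follows (Rule 1).
T holds, so N follows (Rule 5).

Yes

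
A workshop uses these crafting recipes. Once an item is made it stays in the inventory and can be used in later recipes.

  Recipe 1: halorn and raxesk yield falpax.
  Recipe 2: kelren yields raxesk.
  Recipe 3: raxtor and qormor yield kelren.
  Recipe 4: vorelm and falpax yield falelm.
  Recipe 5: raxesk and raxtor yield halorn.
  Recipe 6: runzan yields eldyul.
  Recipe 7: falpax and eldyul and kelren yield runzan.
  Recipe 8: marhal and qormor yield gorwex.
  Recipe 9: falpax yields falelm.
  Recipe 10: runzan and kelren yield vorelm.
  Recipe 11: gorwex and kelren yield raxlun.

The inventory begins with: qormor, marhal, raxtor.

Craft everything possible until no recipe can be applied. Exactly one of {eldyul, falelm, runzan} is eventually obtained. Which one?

falelm

raxtor and qormor → kelren (Recipe 3).
Using Recipe 2, kelren makes raxesk.
raxesk and raxtor → halorn (Recipe 5).
halorn and raxesk → falpax (Recipe 1).
Using Recipe 9, falpax makes falelm.
runzan would need falpax, eldyul, and kelren (Recipe 7), but eldyul is never obtained. eldyul would need runzan (Recipe 6), but runzan is never obtained.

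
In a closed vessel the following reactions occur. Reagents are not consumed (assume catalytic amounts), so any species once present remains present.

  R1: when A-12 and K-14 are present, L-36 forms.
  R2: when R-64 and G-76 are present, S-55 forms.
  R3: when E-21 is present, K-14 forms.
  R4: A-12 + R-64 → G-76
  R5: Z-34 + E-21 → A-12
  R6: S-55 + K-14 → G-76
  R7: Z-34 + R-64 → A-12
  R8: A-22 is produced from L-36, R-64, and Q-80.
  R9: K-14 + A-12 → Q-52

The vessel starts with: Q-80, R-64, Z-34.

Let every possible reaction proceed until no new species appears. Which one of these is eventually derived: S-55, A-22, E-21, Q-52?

Z-34 and R-64 present → A-12 forms (R7).
A-12 and R-64 present → G-76 forms (R4).
R-64 and G-76 present → S-55 forms (R2).
Q-52 would need K-14 and A-12 (R9), but K-14 never forms. A-22 would need L-36, R-64, and Q-80 (R8), but L-36 never forms. No rule produces E-21, and it is not given.

S-55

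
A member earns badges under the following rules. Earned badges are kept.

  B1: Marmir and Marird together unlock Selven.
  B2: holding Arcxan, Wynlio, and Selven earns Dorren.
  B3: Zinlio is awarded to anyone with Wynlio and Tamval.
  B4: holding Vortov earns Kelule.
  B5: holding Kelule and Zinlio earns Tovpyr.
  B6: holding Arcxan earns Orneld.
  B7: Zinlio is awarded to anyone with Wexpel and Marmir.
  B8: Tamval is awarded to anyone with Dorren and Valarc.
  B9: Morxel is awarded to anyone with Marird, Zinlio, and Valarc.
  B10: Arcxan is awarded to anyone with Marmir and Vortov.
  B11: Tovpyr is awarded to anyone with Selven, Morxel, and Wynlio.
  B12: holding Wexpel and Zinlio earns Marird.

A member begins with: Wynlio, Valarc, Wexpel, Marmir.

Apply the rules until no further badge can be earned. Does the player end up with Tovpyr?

With Wexpel and Marmir, Zinlio is earned (B7).
With Wexpel and Zinlio, Marird is earned (B12).
With Marird, Zinlio, and Valarc, Morxel is earned (B9).
With Marmir and Marird, Selven is earned (B1).
With Selven, Morxel, and Wynlio, Tovpyr is earned (B11).

Yes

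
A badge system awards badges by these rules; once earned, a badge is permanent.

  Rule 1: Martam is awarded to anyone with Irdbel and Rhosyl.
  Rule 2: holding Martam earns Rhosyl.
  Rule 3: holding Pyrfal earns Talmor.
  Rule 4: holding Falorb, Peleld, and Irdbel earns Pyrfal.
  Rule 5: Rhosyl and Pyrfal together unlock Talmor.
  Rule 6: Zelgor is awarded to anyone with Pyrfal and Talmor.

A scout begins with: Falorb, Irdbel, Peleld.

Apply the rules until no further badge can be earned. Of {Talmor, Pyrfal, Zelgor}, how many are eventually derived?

With Falorb, Peleld, and Irdbel, Pyrfal is earned (Rule 4).
With Pyrfal, Talmor is earned (Rule 3).
With Pyrfal and Talmor, Zelgor is earned (Rule 6).
Talmor: reached.
Pyrfal: reached.
Zelgor: reached.
All 3 are reached.

3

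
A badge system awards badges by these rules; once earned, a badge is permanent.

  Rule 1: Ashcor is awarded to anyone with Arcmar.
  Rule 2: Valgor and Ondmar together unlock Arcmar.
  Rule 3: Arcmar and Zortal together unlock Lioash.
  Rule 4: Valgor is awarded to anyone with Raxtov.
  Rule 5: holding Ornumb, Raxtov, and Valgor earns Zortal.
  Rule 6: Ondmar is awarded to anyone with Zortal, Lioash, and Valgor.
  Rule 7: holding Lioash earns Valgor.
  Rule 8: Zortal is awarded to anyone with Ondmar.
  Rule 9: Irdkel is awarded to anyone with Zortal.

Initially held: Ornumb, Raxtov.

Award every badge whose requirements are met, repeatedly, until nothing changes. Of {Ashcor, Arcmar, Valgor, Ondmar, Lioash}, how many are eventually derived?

1

With Raxtov, Valgor is earned (Rule 4).
Ashcor would need Arcmar (Rule 1), but Arcmar is never earned.
Arcmar would need Valgor and Ondmar (Rule 2), but Ondmar is never earned.
Valgor: reached.
Ondmar would need Zortal, Lioash, and Valgor (Rule 6), but Lioash is never earned.
Lioash would need Arcmar and Zortal (Rule 3), but Arcmar is never earned.
Reached: Valgor — 1 of the 5.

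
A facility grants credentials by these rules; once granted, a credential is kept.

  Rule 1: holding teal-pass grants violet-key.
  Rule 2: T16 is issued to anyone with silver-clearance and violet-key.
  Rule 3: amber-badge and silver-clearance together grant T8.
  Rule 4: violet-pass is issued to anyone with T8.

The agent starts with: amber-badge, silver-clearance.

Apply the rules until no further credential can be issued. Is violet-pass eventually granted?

Holding amber-badge and silver-clearance grants T8 (Rule 3).
Holding T8 grants violet-pass (Rule 4).

Yes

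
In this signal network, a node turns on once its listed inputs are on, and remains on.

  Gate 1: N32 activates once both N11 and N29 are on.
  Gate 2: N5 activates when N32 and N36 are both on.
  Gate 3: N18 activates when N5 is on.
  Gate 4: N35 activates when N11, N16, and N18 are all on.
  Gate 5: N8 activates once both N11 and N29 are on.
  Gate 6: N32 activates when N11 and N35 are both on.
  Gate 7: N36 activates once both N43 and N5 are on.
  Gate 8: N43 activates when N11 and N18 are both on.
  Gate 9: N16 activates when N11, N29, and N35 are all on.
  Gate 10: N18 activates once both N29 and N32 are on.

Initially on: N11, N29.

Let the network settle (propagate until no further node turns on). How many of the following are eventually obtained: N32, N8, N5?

N11 and N29 are on, so N32 activates (Gate 1).
Gate 5: N11 and N29 on → N8 on.
N32: reached.
N8: reached.
N5 would need N32 and N36 (Gate 2), but N36 never turns on.
Reached: N32 and N8 — 2 of the 3.

2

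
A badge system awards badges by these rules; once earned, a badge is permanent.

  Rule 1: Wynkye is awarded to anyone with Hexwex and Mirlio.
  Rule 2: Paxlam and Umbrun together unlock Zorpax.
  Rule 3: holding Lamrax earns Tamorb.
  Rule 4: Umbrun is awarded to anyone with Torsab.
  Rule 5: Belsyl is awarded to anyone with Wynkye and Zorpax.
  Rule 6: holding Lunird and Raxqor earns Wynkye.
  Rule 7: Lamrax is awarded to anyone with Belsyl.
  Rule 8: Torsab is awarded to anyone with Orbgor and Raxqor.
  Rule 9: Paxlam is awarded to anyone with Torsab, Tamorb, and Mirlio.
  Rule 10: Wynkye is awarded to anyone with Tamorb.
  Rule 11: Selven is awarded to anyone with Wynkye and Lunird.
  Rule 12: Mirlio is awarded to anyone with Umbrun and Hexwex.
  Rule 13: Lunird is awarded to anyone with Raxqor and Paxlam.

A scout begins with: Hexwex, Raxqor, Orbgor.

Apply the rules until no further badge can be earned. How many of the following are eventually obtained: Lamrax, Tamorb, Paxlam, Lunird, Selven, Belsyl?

Lamrax would need Belsyl (Rule 7), but Belsyl is never earned.
Tamorb would need Lamrax (Rule 3), but Lamrax is never earned.
Paxlam would need Torsab, Tamorb, and Mirlio (Rule 9), but Tamorb is never earned.
Lunird would need Raxqor and Paxlam (Rule 13), but Paxlam is never earned.
Selven would need Wynkye and Lunird (Rule 11), but Lunird is never earned.
Belsyl would need Wynkye and Zorpax (Rule 5), but Zorpax is never earned.
None of the 6 are reached.

0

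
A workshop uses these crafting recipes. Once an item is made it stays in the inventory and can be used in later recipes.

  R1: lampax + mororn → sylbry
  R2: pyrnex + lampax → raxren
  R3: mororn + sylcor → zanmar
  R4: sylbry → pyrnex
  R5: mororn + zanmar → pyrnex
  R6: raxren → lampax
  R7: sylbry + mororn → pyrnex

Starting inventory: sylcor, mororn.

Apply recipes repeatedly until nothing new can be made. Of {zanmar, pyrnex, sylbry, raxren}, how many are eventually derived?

mororn + sylcor → zanmar (R3).
mororn + zanmar → pyrnex (R5).
zanmar: reached.
pyrnex: reached.
sylbry would need lampax and mororn (R1), but lampax is never obtained.
raxren would need pyrnex and lampax (R2), but lampax is never obtained.
Reached: zanmar and pyrnex — 2 of the 4.

2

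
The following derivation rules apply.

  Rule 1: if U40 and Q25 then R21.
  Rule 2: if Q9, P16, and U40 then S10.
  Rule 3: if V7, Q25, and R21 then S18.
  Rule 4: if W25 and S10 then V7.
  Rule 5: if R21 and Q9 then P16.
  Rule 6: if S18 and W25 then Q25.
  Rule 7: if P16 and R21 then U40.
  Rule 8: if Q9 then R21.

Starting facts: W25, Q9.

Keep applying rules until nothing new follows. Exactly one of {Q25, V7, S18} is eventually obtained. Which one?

V7

Q9 holds, so R21 follows (Rule 8).
From R21 and Q9, Rule 5 gives P16.
P16 and R21 hold, so U40 follows (Rule 7).
Q9, P16, and U40 hold, so S10 follows (Rule 2).
W25 and S10 hold, so V7 follows (Rule 4).
Q25 would need S18 and W25 (Rule 6), but S18 is never established. S18 would need V7, Q25, and R21 (Rule 3), but Q25 is never established.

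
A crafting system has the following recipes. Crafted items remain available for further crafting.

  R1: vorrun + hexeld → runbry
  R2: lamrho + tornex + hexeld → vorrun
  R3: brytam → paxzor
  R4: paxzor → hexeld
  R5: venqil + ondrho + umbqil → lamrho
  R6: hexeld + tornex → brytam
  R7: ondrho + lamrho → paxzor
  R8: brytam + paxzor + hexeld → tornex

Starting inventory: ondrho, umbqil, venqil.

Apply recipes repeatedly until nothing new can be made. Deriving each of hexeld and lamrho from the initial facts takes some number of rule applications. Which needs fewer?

lamrho: Using R5, venqil, ondrho, and umbqil make lamrho. [1 rule application]
hexeld: Using R5, venqil, ondrho, and umbqil make lamrho. ondrho + lamrho → paxzor (R7). Using R4, paxzor makes hexeld. [3 rule applications]
lamrho needs fewer.

lamrho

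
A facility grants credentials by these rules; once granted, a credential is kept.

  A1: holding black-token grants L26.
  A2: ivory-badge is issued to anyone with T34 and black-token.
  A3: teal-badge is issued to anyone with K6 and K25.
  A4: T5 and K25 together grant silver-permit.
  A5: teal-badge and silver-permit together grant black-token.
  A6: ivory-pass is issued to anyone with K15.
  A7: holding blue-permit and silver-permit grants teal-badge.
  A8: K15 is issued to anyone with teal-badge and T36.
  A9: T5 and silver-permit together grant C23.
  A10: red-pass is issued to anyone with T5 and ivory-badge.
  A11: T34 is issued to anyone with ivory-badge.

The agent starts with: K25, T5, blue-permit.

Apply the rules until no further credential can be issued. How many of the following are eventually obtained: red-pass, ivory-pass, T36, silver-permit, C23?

2

Holding T5 and K25 grants silver-permit (A4).
Holding T5 and silver-permit grants C23 (A9).
red-pass would need T5 and ivory-badge (A10), but ivory-badge is never granted.
ivory-pass would need K15 (A6), but K15 is never granted.
No rule produces T36, and it is not given.
silver-permit: reached.
C23: reached.
Reached: silver-permit and C23 — 2 of the 5.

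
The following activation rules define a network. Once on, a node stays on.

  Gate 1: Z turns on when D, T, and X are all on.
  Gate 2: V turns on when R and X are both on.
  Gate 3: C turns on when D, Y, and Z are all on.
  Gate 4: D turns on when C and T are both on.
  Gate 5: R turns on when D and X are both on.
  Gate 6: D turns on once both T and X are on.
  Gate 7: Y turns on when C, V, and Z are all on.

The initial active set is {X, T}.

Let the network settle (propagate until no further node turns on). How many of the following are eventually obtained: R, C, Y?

1

T and X are on, so D turns on (Gate 6).
Gate 5: D and X on → R on.
R: reached.
C would need D, Y, and Z (Gate 3), but Y never turns on.
Y would need C, V, and Z (Gate 7), but C never turns on.
Reached: R — 1 of the 3.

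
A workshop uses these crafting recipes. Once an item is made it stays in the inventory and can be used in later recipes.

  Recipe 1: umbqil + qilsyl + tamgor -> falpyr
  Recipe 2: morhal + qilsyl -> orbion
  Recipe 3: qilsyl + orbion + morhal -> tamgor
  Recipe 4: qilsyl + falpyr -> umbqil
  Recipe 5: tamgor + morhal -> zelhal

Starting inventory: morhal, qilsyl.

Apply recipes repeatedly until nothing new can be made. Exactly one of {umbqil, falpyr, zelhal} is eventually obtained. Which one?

Using Recipe 2, morhal and qilsyl make orbion.
qilsyl + orbion + morhal -> tamgor (Recipe 3).
Using Recipe 5, tamgor and morhal make zelhal.
falpyr would need umbqil, qilsyl, and tamgor (Recipe 1), but umbqil is never obtained. umbqil would need qilsyl and falpyr (Recipe 4), but falpyr is never obtained.

zelhal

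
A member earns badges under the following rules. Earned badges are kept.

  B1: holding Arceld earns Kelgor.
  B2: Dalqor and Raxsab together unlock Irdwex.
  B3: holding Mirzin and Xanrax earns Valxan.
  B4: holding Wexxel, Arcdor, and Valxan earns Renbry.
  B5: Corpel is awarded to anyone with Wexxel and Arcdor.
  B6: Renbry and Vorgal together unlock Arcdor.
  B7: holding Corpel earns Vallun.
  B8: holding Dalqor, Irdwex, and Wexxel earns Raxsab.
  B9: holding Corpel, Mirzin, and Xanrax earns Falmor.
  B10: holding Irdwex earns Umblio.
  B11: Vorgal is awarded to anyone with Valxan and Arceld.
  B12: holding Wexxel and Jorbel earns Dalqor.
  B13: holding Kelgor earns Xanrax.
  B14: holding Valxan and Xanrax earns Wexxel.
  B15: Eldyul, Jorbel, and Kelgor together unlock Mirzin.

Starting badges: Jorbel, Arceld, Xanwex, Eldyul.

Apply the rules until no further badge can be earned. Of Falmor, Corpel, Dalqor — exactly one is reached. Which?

With Arceld, Kelgor is earned (B1).
With Eldyul, Jorbel, and Kelgor, Mirzin is earned (B15).
With Kelgor, Xanrax is earned (B13).
With Mirzin and Xanrax, Valxan is earned (B3).
With Valxan and Xanrax, Wexxel is earned (B14).
With Wexxel and Jorbel, Dalqor is earned (B12).
Falmor would need Corpel, Mirzin, and Xanrax (B9), but Corpel is never earned. Corpel would need Wexxel and Arcdor (B5), but Arcdor is never earned.

Dalqor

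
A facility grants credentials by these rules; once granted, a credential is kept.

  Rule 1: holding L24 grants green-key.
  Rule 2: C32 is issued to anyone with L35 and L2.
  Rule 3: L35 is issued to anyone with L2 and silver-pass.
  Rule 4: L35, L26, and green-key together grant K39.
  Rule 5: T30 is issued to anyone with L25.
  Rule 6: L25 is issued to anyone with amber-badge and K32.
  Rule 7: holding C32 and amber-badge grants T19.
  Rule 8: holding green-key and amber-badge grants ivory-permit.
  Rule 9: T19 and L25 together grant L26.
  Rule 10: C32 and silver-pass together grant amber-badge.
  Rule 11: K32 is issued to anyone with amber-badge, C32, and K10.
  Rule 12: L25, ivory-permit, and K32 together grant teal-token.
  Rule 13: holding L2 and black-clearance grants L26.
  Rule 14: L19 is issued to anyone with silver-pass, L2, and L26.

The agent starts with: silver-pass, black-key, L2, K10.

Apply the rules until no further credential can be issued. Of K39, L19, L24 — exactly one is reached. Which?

L19

Holding L2 and silver-pass grants L35 (Rule 3).
Holding L35 and L2 grants C32 (Rule 2).
Holding C32 and silver-pass grants amber-badge (Rule 10).
Holding amber-badge, C32, and K10 grants K32 (Rule 11).
Holding C32 and amber-badge grants T19 (Rule 7).
Holding amber-badge and K32 grants L25 (Rule 6).
Holding T19 and L25 grants L26 (Rule 9).
Holding silver-pass, L2, and L26 grants L19 (Rule 14).
K39 would need L35, L26, and green-key (Rule 4), but green-key is never granted. No rule produces L24, and it is not given.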